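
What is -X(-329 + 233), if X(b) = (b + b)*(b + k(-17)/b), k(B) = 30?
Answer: -18492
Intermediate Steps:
X(b) = 2*b*(b + 30/b) (X(b) = (b + b)*(b + 30/b) = (2*b)*(b + 30/b) = 2*b*(b + 30/b))
-X(-329 + 233) = -(60 + 2*(-329 + 233)**2) = -(60 + 2*(-96)**2) = -(60 + 2*9216) = -(60 + 18432) = -1*18492 = -18492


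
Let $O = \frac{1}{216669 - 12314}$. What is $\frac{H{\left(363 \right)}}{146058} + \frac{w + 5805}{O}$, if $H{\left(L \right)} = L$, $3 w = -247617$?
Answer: $- \frac{69404002298809}{4426} \approx -1.5681 \cdot 10^{10}$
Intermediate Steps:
$w = -82539$ ($w = \frac{1}{3} \left(-247617\right) = -82539$)
$O = \frac{1}{204355} \approx 4.8934 \cdot 10^{-6}$
$\frac{H{\left(363 \right)}}{146058} + \frac{w + 5805}{O} = \frac{363}{146058} + \left(-82539 + 5805\right) \frac{1}{\frac{1}{204355}} = 363 \cdot \frac{1}{146058} - 15680976570 = \frac{11}{4426} - 15680976570 = - \frac{69404002298809}{4426}$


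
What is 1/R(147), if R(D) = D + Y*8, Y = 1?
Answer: 1/155 ≈ 0.0064516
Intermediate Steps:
R(D) = 8 + D (R(D) = D + 1*8 = D + 8 = 8 + D)
1/R(147) = 1/(8 + 147) = 1/155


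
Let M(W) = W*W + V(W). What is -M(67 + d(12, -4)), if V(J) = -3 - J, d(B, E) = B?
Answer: -6159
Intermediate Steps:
M(W) = -3 + W² - W (M(W) = W*W + (-3 - W) = W² + (-3 - W) = -3 + W² - W)
-M(67 + d(12, -4)) = -(-3 + (67 + 12)² - (67 + 12)) = -(-3 + 79² - 1*79) = -(-3 + 6241 - 79) = -1*6159 = -6159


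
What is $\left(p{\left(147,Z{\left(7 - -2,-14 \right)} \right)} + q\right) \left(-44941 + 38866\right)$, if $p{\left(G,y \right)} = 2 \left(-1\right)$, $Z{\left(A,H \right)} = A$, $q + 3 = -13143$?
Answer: $79874100$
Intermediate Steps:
$q = -13146$ ($q = -3 - 13143 = -13146$)
$p{\left(G,y \right)} = -2$
$\left(p{\left(147,Z{\left(7 - -2,-14 \right)} \right)} + q\right) \left(-44941 + 38866\right) = \left(-2 - 13146\right) \left(-44941 + 38866\right) = \left(-13148\right) \left(-6075\right) = 79874100$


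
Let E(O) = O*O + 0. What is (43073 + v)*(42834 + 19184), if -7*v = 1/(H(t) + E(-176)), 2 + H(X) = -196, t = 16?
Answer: 26160053765183/9793 ≈ 2.6713e+9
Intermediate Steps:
H(X) = -198 (H(X) = -2 - 196 = -198)
E(O) = O² (E(O) = O² + 0 = O²)
v = -1/215446 (v = -1/(7*(-198 + (-176)²)) = -1/(7*(-198 + 30976)) = -⅐/30778 = -⅐*1/30778 = -1/215446 ≈ -4.6415e-6)
(43073 + v)*(42834 + 19184) = (43073 - 1/215446)*(42834 + 19184) = (9279905557/215446)*62018 = 26160053765183/9793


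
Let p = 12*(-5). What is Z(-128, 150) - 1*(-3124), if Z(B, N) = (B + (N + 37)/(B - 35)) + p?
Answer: 478381/163 ≈ 2934.9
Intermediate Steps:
p = -60
Z(B, N) = -60 + B + (37 + N)/(-35 + B) (Z(B, N) = (B + (N + 37)/(B - 35)) - 60 = (B + (37 + N)/(-35 + B)) - 60 = -60 + B + (37 + N)/(-35 + B))
Z(-128, 150) - 1*(-3124) = (2137 + 150 + (-128)² - 95*(-128))/(-35 - 128) - 1*(-3124) = (2137 + 150 + 16384 + 12160)/(-163) + 3124 = -1/163*30831 + 3124 = -30831/163 + 3124 = 478381/163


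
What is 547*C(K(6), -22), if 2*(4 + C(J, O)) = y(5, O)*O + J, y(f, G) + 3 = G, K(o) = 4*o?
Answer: 154801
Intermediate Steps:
y(f, G) = -3 + G
C(J, O) = -4 + J/2 + O*(-3 + O)/2 (C(J, O) = -4 + ((-3 + O)*O + J)/2 = -4 + (O*(-3 + O) + J)/2 = -4 + (J + O*(-3 + O))/2 = -4 + (J/2 + O*(-3 + O)/2) = -4 + J/2 + O*(-3 + O)/2)
547*C(K(6), -22) = 547*(-4 + (4*6)/2 + (1/2)*(-22)*(-3 - 22)) = 547*(-4 + (1/2)*24 + (1/2)*(-22)*(-25)) = 547*(-4 + 12 + 275) = 547*283 = 154801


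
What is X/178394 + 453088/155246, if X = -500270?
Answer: 790816063/6923738731 ≈ 0.11422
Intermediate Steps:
X/178394 + 453088/155246 = -500270/178394 + 453088/155246 = -500270*1/178394 + 453088*(1/155246) = -250135/89197 + 226544/77623 = 790816063/6923738731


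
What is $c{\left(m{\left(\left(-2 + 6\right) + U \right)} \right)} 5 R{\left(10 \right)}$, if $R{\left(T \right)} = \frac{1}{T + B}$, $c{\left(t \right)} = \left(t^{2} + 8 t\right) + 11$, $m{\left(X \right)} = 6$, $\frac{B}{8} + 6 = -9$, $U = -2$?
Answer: $- \frac{95}{22} \approx -4.3182$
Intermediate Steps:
$B = -120$ ($B = -48 + 8 \left(-9\right) = -48 - 72 = -120$)
$c{\left(t \right)} = 11 + t^{2} + 8 t$
$R{\left(T \right)} = \frac{1}{-120 + T}$ ($R{\left(T \right)} = \frac{1}{T - 120} = \frac{1}{-120 + T}$)
$c{\left(m{\left(\left(-2 + 6\right) + U \right)} \right)} 5 R{\left(10 \right)} = \frac{\left(11 + 6^{2} + 8 \cdot 6\right) 5}{-120 + 10} = \frac{\left(11 + 36 + 48\right) 5}{-110} = 95 \cdot 5 \left(- \frac{1}{110}\right) = 475 \left(- \frac{1}{110}\right) = - \frac{95}{22}$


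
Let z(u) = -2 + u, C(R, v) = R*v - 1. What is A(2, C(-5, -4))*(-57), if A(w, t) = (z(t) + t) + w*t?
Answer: -4218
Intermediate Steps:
C(R, v) = -1 + R*v
A(w, t) = -2 + 2*t + t*w (A(w, t) = ((-2 + t) + t) + w*t = (-2 + 2*t) + t*w = -2 + 2*t + t*w)
A(2, C(-5, -4))*(-57) = (-2 + 2*(-1 - 5*(-4)) + (-1 - 5*(-4))*2)*(-57) = (-2 + 2*(-1 + 20) + (-1 + 20)*2)*(-57) = (-2 + 2*19 + 19*2)*(-57) = (-2 + 38 + 38)*(-57) = 74*(-57) = -4218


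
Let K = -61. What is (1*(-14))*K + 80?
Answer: 934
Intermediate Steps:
(1*(-14))*K + 80 = (1*(-14))*(-61) + 80 = -14*(-61) + 80 = 854 + 80 = 934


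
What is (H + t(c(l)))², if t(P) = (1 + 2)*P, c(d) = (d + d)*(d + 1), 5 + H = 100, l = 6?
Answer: 120409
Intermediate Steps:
H = 95 (H = -5 + 100 = 95)
c(d) = 2*d*(1 + d) (c(d) = (2*d)*(1 + d) = 2*d*(1 + d))
t(P) = 3*P
(H + t(c(l)))² = (95 + 3*(2*6*(1 + 6)))² = (95 + 3*(2*6*7))² = (95 + 3*84)² = (95 + 252)² = 347² = 120409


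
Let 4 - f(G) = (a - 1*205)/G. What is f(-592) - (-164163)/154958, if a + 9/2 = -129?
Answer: 411671757/91735136 ≈ 4.4876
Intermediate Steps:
a = -267/2 (a = -9/2 - 129 = -267/2 ≈ -133.50)
f(G) = 4 + 677/(2*G) (f(G) = 4 - (-267/2 - 1*205)/G = 4 - (-267/2 - 205)/G = 4 - (-677)/(2*G) = 4 + 677/(2*G))
f(-592) - (-164163)/154958 = (4 + (677/2)/(-592)) - (-164163)/154958 = (4 + (677/2)*(-1/592)) - (-164163)/154958 = (4 - 677/1184) - 1*(-164163/154958) = 4059/1184 + 164163/154958 = 411671757/91735136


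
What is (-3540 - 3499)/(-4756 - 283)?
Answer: 7039/5039 ≈ 1.3969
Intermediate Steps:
(-3540 - 3499)/(-4756 - 283) = -7039/(-5039) = -7039*(-1/5039) = 7039/5039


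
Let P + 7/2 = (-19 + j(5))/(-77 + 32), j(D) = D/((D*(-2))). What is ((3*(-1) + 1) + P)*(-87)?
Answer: 2204/5 ≈ 440.80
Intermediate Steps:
j(D) = -½ (j(D) = D/((-2*D)) = D*(-1/(2*D)) = -½)
P = -46/15 (P = -7/2 + (-19 - ½)/(-77 + 32) = -7/2 - 39/2/(-45) = -7/2 - 39/2*(-1/45) = -7/2 + 13/30 = -46/15 ≈ -3.0667)
((3*(-1) + 1) + P)*(-87) = ((3*(-1) + 1) - 46/15)*(-87) = ((-3 + 1) - 46/15)*(-87) = (-2 - 46/15)*(-87) = -76/15*(-87) = 2204/5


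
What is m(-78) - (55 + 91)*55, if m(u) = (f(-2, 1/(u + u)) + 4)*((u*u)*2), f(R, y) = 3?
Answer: 77146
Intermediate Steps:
m(u) = 14*u**2 (m(u) = (3 + 4)*((u*u)*2) = 7*(u**2*2) = 7*(2*u**2) = 14*u**2)
m(-78) - (55 + 91)*55 = 14*(-78)**2 - (55 + 91)*55 = 14*6084 - 146*55 = 85176 - 1*8030 = 85176 - 8030 = 77146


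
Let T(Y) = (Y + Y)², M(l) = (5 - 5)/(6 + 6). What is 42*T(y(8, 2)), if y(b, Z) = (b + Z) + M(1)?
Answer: 16800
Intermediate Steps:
M(l) = 0 (M(l) = 0/12 = 0*(1/12) = 0)
y(b, Z) = Z + b (y(b, Z) = (b + Z) + 0 = (Z + b) + 0 = Z + b)
T(Y) = 4*Y² (T(Y) = (2*Y)² = 4*Y²)
42*T(y(8, 2)) = 42*(4*(2 + 8)²) = 42*(4*10²) = 42*(4*100) = 42*400 = 16800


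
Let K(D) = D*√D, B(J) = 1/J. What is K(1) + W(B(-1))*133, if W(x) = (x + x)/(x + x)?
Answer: 134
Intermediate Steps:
W(x) = 1 (W(x) = (2*x)/((2*x)) = (2*x)*(1/(2*x)) = 1)
K(D) = D^(3/2)
K(1) + W(B(-1))*133 = 1^(3/2) + 1*133 = 1 + 133 = 134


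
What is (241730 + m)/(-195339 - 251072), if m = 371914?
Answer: -613644/446411 ≈ -1.3746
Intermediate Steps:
(241730 + m)/(-195339 - 251072) = (241730 + 371914)/(-195339 - 251072) = 613644/(-446411) = 613644*(-1/446411) = -613644/446411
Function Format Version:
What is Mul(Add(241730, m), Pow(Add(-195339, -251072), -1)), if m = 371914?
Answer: Rational(-613644, 446411) ≈ -1.3746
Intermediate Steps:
Mul(Add(241730, m), Pow(Add(-195339, -251072), -1)) = Mul(Add(241730, 371914), Pow(Add(-195339, -251072), -1)) = Mul(613644, Pow(-446411, -1)) = Mul(613644, Rational(-1, 446411)) = Rational(-613644, 446411)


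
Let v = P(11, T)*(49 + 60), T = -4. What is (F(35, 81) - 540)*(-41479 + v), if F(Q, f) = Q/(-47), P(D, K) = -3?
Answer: 1062499490/47 ≈ 2.2606e+7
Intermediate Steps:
F(Q, f) = -Q/47 (F(Q, f) = Q*(-1/47) = -Q/47)
v = -327 (v = -3*(49 + 60) = -3*109 = -327)
(F(35, 81) - 540)*(-41479 + v) = (-1/47*35 - 540)*(-41479 - 327) = (-35/47 - 540)*(-41806) = -25415/47*(-41806) = 1062499490/47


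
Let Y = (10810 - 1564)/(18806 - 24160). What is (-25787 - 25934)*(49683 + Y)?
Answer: -6878725837728/2677 ≈ -2.5696e+9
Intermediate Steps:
Y = -4623/2677 (Y = 9246/(-5354) = 9246*(-1/5354) = -4623/2677 ≈ -1.7269)
(-25787 - 25934)*(49683 + Y) = (-25787 - 25934)*(49683 - 4623/2677) = -51721*132996768/2677 = -6878725837728/2677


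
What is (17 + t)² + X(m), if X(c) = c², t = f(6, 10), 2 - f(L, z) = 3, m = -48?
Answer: 2560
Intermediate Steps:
f(L, z) = -1 (f(L, z) = 2 - 1*3 = 2 - 3 = -1)
t = -1
(17 + t)² + X(m) = (17 - 1)² + (-48)² = 16² + 2304 = 256 + 2304 = 2560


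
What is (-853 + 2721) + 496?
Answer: 2364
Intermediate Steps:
(-853 + 2721) + 496 = 1868 + 496 = 2364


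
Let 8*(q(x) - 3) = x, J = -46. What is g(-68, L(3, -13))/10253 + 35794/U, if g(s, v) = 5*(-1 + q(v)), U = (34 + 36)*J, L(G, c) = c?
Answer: -733979689/66029320 ≈ -11.116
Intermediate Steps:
q(x) = 3 + x/8
U = -3220 (U = (34 + 36)*(-46) = 70*(-46) = -3220)
g(s, v) = 10 + 5*v/8 (g(s, v) = 5*(-1 + (3 + v/8)) = 5*(2 + v/8) = 10 + 5*v/8)
g(-68, L(3, -13))/10253 + 35794/U = (10 + (5/8)*(-13))/10253 + 35794/(-3220) = (10 - 65/8)*(1/10253) + 35794*(-1/3220) = (15/8)*(1/10253) - 17897/1610 = 15/82024 - 17897/1610 = -733979689/66029320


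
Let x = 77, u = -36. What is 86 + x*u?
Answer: -2686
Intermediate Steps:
86 + x*u = 86 + 77*(-36) = 86 - 2772 = -2686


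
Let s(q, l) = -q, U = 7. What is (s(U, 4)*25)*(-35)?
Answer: 6125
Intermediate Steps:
(s(U, 4)*25)*(-35) = (-1*7*25)*(-35) = -7*25*(-35) = -175*(-35) = 6125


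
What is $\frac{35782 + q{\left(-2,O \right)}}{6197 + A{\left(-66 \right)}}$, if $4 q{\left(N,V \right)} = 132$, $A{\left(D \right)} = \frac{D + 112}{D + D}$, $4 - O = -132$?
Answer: $\frac{2363790}{408979} \approx 5.7797$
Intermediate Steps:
$O = 136$ ($O = 4 - -132 = 4 + 132 = 136$)
$A{\left(D \right)} = \frac{112 + D}{2 D}$
$q{\left(N,V \right)} = 33$ ($q{\left(N,V \right)} = \frac{1}{4} \cdot 132 = 33$)
$\frac{35782 + q{\left(-2,O \right)}}{6197 + A{\left(-66 \right)}} = \frac{35782 + 33}{6197 + \frac{112 - 66}{2 \left(-66\right)}} = \frac{35815}{6197 + \frac{1}{2} \left(- \frac{1}{66}\right) 46} = \frac{35815}{6197 - \frac{23}{66}} = \frac{35815}{\frac{408979}{66}} = 35815 \cdot \frac{66}{408979} = \frac{2363790}{408979}$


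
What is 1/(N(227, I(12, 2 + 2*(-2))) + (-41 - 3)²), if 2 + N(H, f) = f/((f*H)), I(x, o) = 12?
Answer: 227/439019 ≈ 0.00051706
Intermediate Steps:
N(H, f) = -2 + 1/H (N(H, f) = -2 + f/((f*H)) = -2 + f/((H*f)) = -2 + f*(1/(H*f)) = -2 + 1/H)
1/(N(227, I(12, 2 + 2*(-2))) + (-41 - 3)²) = 1/((-2 + 1/227) + (-41 - 3)²) = 1/((-2 + 1/227) + (-44)²) = 1/(-453/227 + 1936) = 1/(439019/227) = 227/439019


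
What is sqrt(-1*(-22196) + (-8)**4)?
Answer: 2*sqrt(6573) ≈ 162.15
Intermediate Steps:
sqrt(-1*(-22196) + (-8)**4) = sqrt(22196 + 4096) = sqrt(26292) = 2*sqrt(6573)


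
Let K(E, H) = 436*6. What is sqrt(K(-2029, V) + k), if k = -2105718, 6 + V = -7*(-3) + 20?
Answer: 3*I*sqrt(233678) ≈ 1450.2*I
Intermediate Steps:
V = 35 (V = -6 + (-7*(-3) + 20) = -6 + (21 + 20) = -6 + 41 = 35)
K(E, H) = 2616
sqrt(K(-2029, V) + k) = sqrt(2616 - 2105718) = sqrt(-2103102) = 3*I*sqrt(233678)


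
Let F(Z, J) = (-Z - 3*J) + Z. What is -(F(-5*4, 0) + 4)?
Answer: -4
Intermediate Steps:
F(Z, J) = -3*J
-(F(-5*4, 0) + 4) = -(-3*0 + 4) = -(0 + 4) = -1*4 = -4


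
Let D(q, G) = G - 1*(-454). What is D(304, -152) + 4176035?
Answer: 4176337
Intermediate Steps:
D(q, G) = 454 + G (D(q, G) = G + 454 = 454 + G)
D(304, -152) + 4176035 = (454 - 152) + 4176035 = 302 + 4176035 = 4176337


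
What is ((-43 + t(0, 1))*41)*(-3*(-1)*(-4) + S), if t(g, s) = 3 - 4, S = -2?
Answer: 25256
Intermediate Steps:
t(g, s) = -1
((-43 + t(0, 1))*41)*(-3*(-1)*(-4) + S) = ((-43 - 1)*41)*(-3*(-1)*(-4) - 2) = (-44*41)*(3*(-4) - 2) = -1804*(-12 - 2) = -1804*(-14) = 25256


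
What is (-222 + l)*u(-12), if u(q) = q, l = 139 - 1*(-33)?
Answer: 600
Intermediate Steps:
l = 172 (l = 139 + 33 = 172)
(-222 + l)*u(-12) = (-222 + 172)*(-12) = -50*(-12) = 600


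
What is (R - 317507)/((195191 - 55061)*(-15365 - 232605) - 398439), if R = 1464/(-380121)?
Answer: 1490013331/163069255375299 ≈ 9.1373e-6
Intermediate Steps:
R = -488/126707 (R = 1464*(-1/380121) = -488/126707 ≈ -0.0038514)
(R - 317507)/((195191 - 55061)*(-15365 - 232605) - 398439) = (-488/126707 - 317507)/((195191 - 55061)*(-15365 - 232605) - 398439) = -40230359937/(126707*(140130*(-247970) - 398439)) = -40230359937/(126707*(-34748036100 - 398439)) = -40230359937/126707/(-34748434539) = -40230359937/126707*(-1/34748434539) = 1490013331/163069255375299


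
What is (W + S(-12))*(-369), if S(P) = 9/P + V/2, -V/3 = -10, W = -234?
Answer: 324351/4 ≈ 81088.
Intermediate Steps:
V = 30 (V = -3*(-10) = 30)
S(P) = 15 + 9/P (S(P) = 9/P + 30/2 = 9/P + 30*(½) = 9/P + 15 = 15 + 9/P)
(W + S(-12))*(-369) = (-234 + (15 + 9/(-12)))*(-369) = (-234 + (15 + 9*(-1/12)))*(-369) = (-234 + (15 - ¾))*(-369) = (-234 + 57/4)*(-369) = -879/4*(-369) = 324351/4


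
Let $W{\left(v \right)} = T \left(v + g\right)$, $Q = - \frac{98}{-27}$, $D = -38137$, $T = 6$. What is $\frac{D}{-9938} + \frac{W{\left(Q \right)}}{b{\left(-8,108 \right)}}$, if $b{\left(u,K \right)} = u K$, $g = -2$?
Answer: $\frac{18479923}{4829868} \approx 3.8262$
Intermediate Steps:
$Q = \frac{98}{27}$ ($Q = \left(-98\right) \left(- \frac{1}{27}\right) = \frac{98}{27} \approx 3.6296$)
$b{\left(u,K \right)} = K u$
$W{\left(v \right)} = -12 + 6 v$ ($W{\left(v \right)} = 6 \left(v - 2\right) = 6 \left(-2 + v\right) = -12 + 6 v$)
$\frac{D}{-9938} + \frac{W{\left(Q \right)}}{b{\left(-8,108 \right)}} = - \frac{38137}{-9938} + \frac{-12 + 6 \cdot \frac{98}{27}}{108 \left(-8\right)} = \left(-38137\right) \left(- \frac{1}{9938}\right) + \frac{-12 + \frac{196}{9}}{-864} = \frac{38137}{9938} + \frac{88}{9} \left(- \frac{1}{864}\right) = \frac{38137}{9938} - \frac{11}{972} = \frac{18479923}{4829868}$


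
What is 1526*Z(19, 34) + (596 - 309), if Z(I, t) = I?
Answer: 29281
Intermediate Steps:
1526*Z(19, 34) + (596 - 309) = 1526*19 + (596 - 309) = 28994 + 287 = 29281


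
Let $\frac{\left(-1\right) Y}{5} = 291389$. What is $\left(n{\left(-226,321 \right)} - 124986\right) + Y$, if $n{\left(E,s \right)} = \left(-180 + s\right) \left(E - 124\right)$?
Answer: $-1631281$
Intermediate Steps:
$n{\left(E,s \right)} = \left(-180 + s\right) \left(-124 + E\right)$
$Y = -1456945$ ($Y = \left(-5\right) 291389 = -1456945$)
$\left(n{\left(-226,321 \right)} - 124986\right) + Y = \left(\left(22320 - -40680 - 39804 - 72546\right) - 124986\right) - 1456945 = \left(\left(22320 + 40680 - 39804 - 72546\right) - 124986\right) - 1456945 = \left(-49350 - 124986\right) - 1456945 = -174336 - 1456945 = -1631281$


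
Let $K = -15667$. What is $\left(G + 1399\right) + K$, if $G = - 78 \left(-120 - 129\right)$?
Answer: $5154$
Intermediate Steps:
$G = 19422$ ($G = - 78 \left(-120 - 129\right) = \left(-78\right) \left(-249\right) = 19422$)
$\left(G + 1399\right) + K = \left(19422 + 1399\right) - 15667 = 20821 - 15667 = 5154$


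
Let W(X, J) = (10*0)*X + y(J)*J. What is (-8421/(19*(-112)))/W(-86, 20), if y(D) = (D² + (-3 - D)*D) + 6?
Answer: -401/109440 ≈ -0.0036641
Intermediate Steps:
y(D) = 6 + D² + D*(-3 - D) (y(D) = (D² + D*(-3 - D)) + 6 = 6 + D² + D*(-3 - D))
W(X, J) = J*(6 - 3*J) (W(X, J) = (10*0)*X + (6 - 3*J)*J = 0*X + J*(6 - 3*J) = 0 + J*(6 - 3*J) = J*(6 - 3*J))
(-8421/(19*(-112)))/W(-86, 20) = (-8421/(19*(-112)))/((3*20*(2 - 1*20))) = (-8421/(-2128))/((3*20*(2 - 20))) = (-8421*(-1/2128))/((3*20*(-18))) = (1203/304)/(-1080) = (1203/304)*(-1/1080) = -401/109440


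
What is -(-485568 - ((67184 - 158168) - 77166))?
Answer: 317418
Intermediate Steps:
-(-485568 - ((67184 - 158168) - 77166)) = -(-485568 - (-90984 - 77166)) = -(-485568 - 1*(-168150)) = -(-485568 + 168150) = -1*(-317418) = 317418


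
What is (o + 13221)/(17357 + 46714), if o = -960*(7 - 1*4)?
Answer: 383/2373 ≈ 0.16140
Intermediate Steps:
o = -2880 (o = -960*(7 - 4) = -960*3 = -2880)
(o + 13221)/(17357 + 46714) = (-2880 + 13221)/(17357 + 46714) = 10341/64071 = 10341*(1/64071) = 383/2373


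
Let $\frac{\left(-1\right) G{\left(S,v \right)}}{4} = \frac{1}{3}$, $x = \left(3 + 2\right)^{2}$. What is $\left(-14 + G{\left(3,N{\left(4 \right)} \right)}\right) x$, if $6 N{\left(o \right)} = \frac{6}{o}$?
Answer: $- \frac{1150}{3} \approx -383.33$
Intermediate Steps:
$N{\left(o \right)} = \frac{1}{o}$ ($N{\left(o \right)} = \frac{6 \frac{1}{o}}{6} = \frac{1}{o}$)
$x = 25$ ($x = 5^{2} = 25$)
$G{\left(S,v \right)} = - \frac{4}{3}$
$\left(-14 + G{\left(3,N{\left(4 \right)} \right)}\right) x = \left(-14 - \frac{4}{3}\right) 25 = \left(- \frac{46}{3}\right) 25 = - \frac{1150}{3}$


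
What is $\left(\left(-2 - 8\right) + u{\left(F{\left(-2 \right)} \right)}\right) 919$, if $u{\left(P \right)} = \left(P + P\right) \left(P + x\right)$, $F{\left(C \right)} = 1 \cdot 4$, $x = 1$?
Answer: $27570$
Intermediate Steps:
$F{\left(C \right)} = 4$
$u{\left(P \right)} = 2 P \left(1 + P\right)$ ($u{\left(P \right)} = \left(P + P\right) \left(P + 1\right) = 2 P \left(1 + P\right)$)
$\left(\left(-2 - 8\right) + u{\left(F{\left(-2 \right)} \right)}\right) 919 = \left(\left(-2 - 8\right) + 2 \cdot 4 \left(1 + 4\right)\right) 919 = \left(-10 + 2 \cdot 4 \cdot 5\right) 919 = \left(-10 + 40\right) 919 = 30 \cdot 919 = 27570$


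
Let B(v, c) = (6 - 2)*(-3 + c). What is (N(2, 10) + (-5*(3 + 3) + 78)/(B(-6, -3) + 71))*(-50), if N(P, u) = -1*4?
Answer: 7000/47 ≈ 148.94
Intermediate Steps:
B(v, c) = -12 + 4*c (B(v, c) = 4*(-3 + c) = -12 + 4*c)
N(P, u) = -4
(N(2, 10) + (-5*(3 + 3) + 78)/(B(-6, -3) + 71))*(-50) = (-4 + (-5*(3 + 3) + 78)/((-12 + 4*(-3)) + 71))*(-50) = (-4 + (-5*6 + 78)/((-12 - 12) + 71))*(-50) = (-4 + (-30 + 78)/(-24 + 71))*(-50) = (-4 + 48/47)*(-50) = -140/47*(-50) = 7000/47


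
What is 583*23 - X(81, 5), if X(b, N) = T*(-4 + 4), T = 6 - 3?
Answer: 13409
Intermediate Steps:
T = 3
X(b, N) = 0 (X(b, N) = 3*(-4 + 4) = 3*0 = 0)
583*23 - X(81, 5) = 583*23 - 1*0 = 13409 + 0 = 13409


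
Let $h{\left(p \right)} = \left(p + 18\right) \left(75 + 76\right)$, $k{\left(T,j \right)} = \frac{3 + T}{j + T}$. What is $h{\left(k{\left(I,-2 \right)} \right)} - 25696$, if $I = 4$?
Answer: $- \frac{44899}{2} \approx -22450.0$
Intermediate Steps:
$k{\left(T,j \right)} = \frac{3 + T}{T + j}$
$h{\left(p \right)} = 2718 + 151 p$ ($h{\left(p \right)} = \left(18 + p\right) 151 = 2718 + 151 p$)
$h{\left(k{\left(I,-2 \right)} \right)} - 25696 = \left(2718 + 151 \frac{3 + 4}{4 - 2}\right) - 25696 = \left(2718 + 151 \cdot \frac{1}{2} \cdot 7\right) - 25696 = \left(2718 + 151 \cdot \frac{7}{2}\right) - 25696 = \left(2718 + \frac{1057}{2}\right) - 25696 = \frac{6493}{2} - 25696 = - \frac{44899}{2}$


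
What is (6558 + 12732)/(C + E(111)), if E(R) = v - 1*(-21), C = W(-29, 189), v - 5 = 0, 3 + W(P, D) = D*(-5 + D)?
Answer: 19290/34799 ≈ 0.55433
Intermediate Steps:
W(P, D) = -3 + D*(-5 + D)
v = 5 (v = 5 + 0 = 5)
C = 34773 (C = -3 + 189² - 5*189 = -3 + 35721 - 945 = 34773)
E(R) = 26 (E(R) = 5 - 1*(-21) = 5 + 21 = 26)
(6558 + 12732)/(C + E(111)) = (6558 + 12732)/(34773 + 26) = 19290/34799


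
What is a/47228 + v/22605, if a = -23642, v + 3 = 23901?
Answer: 99037889/177931490 ≈ 0.55661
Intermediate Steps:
v = 23898 (v = -3 + 23901 = 23898)
a/47228 + v/22605 = -23642/47228 + 23898/22605 = -23642*1/47228 + 23898*(1/22605) = -11821/23614 + 7966/7535 = 99037889/177931490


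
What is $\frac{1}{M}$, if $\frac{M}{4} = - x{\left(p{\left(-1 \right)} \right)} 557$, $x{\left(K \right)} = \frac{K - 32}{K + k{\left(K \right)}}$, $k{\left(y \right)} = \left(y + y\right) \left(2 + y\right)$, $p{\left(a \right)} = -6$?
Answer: $\frac{21}{42332} \approx 0.00049608$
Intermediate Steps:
$k{\left(y \right)} = 2 y \left(2 + y\right)$
$x{\left(K \right)} = \frac{-32 + K}{K + 2 K \left(2 + K\right)}$ ($x{\left(K \right)} = \frac{K - 32}{K + 2 K \left(2 + K\right)} = \frac{-32 + K}{K + 2 K \left(2 + K\right)}$)
$M = \frac{42332}{21}$ ($M = 4 \left(- \frac{-32 - 6}{\left(-6\right) \left(5 + 2 \left(-6\right)\right)} 557\right) = 4 \left(- \left(- \frac{1}{6}\right) \frac{1}{5 - 12} \left(-38\right) 557\right) = 4 \left(- \left(- \frac{1}{6}\right) \frac{1}{-7} \left(-38\right) 557\right) = 4 \left(- \left(- \frac{1}{6}\right) \left(- \frac{1}{7}\right) \left(-38\right) 557\right) = 4 \left(- \frac{\left(-19\right) 557}{21}\right) = 4 \left(\left(-1\right) \left(- \frac{10583}{21}\right)\right) = 4 \cdot \frac{10583}{21} = \frac{42332}{21} \approx 2015.8$)
$\frac{1}{M} = \frac{1}{\frac{42332}{21}} = \frac{21}{42332}$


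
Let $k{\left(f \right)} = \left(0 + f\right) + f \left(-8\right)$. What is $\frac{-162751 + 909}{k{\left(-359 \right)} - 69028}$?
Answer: $\frac{161842}{66515} \approx 2.4332$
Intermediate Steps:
$k{\left(f \right)} = - 7 f$ ($k{\left(f \right)} = f - 8 f = - 7 f$)
$\frac{-162751 + 909}{k{\left(-359 \right)} - 69028} = \frac{-162751 + 909}{\left(-7\right) \left(-359\right) - 69028} = - \frac{161842}{2513 - 69028} = - \frac{161842}{-66515} = \left(-161842\right) \left(- \frac{1}{66515}\right) = \frac{161842}{66515}$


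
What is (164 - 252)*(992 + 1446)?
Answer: -214544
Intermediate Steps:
(164 - 252)*(992 + 1446) = -88*2438 = -214544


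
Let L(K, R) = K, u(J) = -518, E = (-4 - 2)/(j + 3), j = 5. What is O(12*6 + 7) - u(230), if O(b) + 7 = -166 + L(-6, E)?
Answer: 339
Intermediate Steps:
E = -¾ (E = (-4 - 2)/(5 + 3) = -6/8 = -6*⅛ = -¾ ≈ -0.75000)
O(b) = -179 (O(b) = -7 + (-166 - 6) = -7 - 172 = -179)
O(12*6 + 7) - u(230) = -179 - 1*(-518) = -179 + 518 = 339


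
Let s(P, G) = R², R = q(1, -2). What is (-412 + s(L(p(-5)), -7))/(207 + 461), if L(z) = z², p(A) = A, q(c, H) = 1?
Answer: -411/668 ≈ -0.61527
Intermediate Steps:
R = 1
s(P, G) = 1 (s(P, G) = 1² = 1)
(-412 + s(L(p(-5)), -7))/(207 + 461) = (-412 + 1)/(207 + 461) = -411/668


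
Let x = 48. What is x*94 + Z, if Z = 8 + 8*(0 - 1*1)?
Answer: 4512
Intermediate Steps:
Z = 0 (Z = 8 + 8*(0 - 1) = 8 + 8*(-1) = 8 - 8 = 0)
x*94 + Z = 48*94 + 0 = 4512 + 0 = 4512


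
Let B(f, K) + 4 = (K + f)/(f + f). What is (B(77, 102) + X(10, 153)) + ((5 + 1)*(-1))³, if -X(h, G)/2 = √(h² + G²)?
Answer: -33701/154 - 2*√23509 ≈ -525.49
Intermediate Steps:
B(f, K) = -4 + (K + f)/(2*f) (B(f, K) = -4 + (K + f)/(f + f) = -4 + (K + f)/((2*f)) = -4 + (K + f)*(1/(2*f)) = -4 + (K + f)/(2*f))
X(h, G) = -2*√(G² + h²) (X(h, G) = -2*√(h² + G²) = -2*√(G² + h²))
(B(77, 102) + X(10, 153)) + ((5 + 1)*(-1))³ = ((½)*(102 - 7*77)/77 - 2*√(153² + 10²)) + ((5 + 1)*(-1))³ = ((½)*(1/77)*(102 - 539) - 2*√(23409 + 100)) + (6*(-1))³ = ((½)*(1/77)*(-437) - 2*√23509) + (-6)³ = (-437/154 - 2*√23509) - 216 = -33701/154 - 2*√23509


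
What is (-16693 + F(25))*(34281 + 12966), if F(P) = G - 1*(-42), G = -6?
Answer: -786993279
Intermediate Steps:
F(P) = 36 (F(P) = -6 - 1*(-42) = -6 + 42 = 36)
(-16693 + F(25))*(34281 + 12966) = (-16693 + 36)*(34281 + 12966) = -16657*47247 = -786993279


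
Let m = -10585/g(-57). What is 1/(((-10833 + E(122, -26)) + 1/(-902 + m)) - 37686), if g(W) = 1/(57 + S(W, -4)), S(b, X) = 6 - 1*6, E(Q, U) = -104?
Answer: -604247/29380301882 ≈ -2.0566e-5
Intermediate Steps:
S(b, X) = 0 (S(b, X) = 6 - 6 = 0)
g(W) = 1/57 (g(W) = 1/(57 + 0) = 1/57)
m = -603345 (m = -10585/1/57 = -10585*57 = -603345)
1/(((-10833 + E(122, -26)) + 1/(-902 + m)) - 37686) = 1/(((-10833 - 104) + 1/(-902 - 603345)) - 37686) = 1/((-10937 + 1/(-604247)) - 37686) = 1/((-10937 - 1/604247) - 37686) = 1/(-6608649440/604247 - 37686) = 1/(-29380301882/604247) = -604247/29380301882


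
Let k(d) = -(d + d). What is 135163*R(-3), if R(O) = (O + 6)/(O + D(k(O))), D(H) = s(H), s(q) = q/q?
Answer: -405489/2 ≈ -2.0274e+5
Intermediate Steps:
s(q) = 1
k(d) = -2*d
D(H) = 1
R(O) = (6 + O)/(1 + O) (R(O) = (O + 6)/(O + 1) = (6 + O)/(1 + O))
135163*R(-3) = 135163*((6 - 3)/(1 - 3)) = 135163*(3/(-2)) = 135163*(-½*3) = 135163*(-3/2) = -405489/2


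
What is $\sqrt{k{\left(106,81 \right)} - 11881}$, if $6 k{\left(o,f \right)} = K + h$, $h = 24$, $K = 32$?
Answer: $\frac{i \sqrt{106845}}{3} \approx 108.96 i$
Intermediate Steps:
$k{\left(o,f \right)} = \frac{28}{3}$ ($k{\left(o,f \right)} = \frac{32 + 24}{6} = \frac{1}{6} \cdot 56 = \frac{28}{3}$)
$\sqrt{k{\left(106,81 \right)} - 11881} = \sqrt{\frac{28}{3} - 11881} = \sqrt{- \frac{35615}{3}} = \frac{i \sqrt{106845}}{3}$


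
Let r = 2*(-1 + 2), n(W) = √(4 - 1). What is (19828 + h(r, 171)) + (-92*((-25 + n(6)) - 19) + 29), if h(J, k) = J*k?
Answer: 24247 - 92*√3 ≈ 24088.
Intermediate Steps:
n(W) = √3
r = 2 (r = 2*1 = 2)
(19828 + h(r, 171)) + (-92*((-25 + n(6)) - 19) + 29) = (19828 + 2*171) + (-92*((-25 + √3) - 19) + 29) = (19828 + 342) + (-92*(-44 + √3) + 29) = 20170 + ((4048 - 92*√3) + 29) = 20170 + (4077 - 92*√3) = 24247 - 92*√3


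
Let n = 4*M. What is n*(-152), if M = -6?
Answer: 3648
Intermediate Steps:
n = -24 (n = 4*(-6) = -24)
n*(-152) = -24*(-152) = 3648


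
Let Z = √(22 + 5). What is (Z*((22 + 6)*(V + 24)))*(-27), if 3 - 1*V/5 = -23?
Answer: -349272*√3 ≈ -6.0496e+5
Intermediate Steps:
V = 130 (V = 15 - 5*(-23) = 15 + 115 = 130)
Z = 3*√3 (Z = √27 = 3*√3 ≈ 5.1962)
(Z*((22 + 6)*(V + 24)))*(-27) = ((3*√3)*((22 + 6)*(130 + 24)))*(-27) = ((3*√3)*(28*154))*(-27) = ((3*√3)*4312)*(-27) = (12936*√3)*(-27) = -349272*√3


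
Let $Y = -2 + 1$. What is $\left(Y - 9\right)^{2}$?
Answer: $100$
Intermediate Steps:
$Y = -1$
$\left(Y - 9\right)^{2} = \left(-1 - 9\right)^{2} = \left(-10\right)^{2} = 100$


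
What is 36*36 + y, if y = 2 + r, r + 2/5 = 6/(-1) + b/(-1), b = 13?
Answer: 6393/5 ≈ 1278.6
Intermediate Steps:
r = -97/5 (r = -⅖ + (6/(-1) + 13/(-1)) = -⅖ + (6*(-1) + 13*(-1)) = -⅖ + (-6 - 13) = -⅖ - 19 = -97/5 ≈ -19.400)
y = -87/5 (y = 2 - 97/5 = -87/5 ≈ -17.400)
36*36 + y = 36*36 - 87/5 = 1296 - 87/5 = 6393/5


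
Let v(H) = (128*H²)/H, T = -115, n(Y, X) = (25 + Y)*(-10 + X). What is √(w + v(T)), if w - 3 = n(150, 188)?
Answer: √16433 ≈ 128.19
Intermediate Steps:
n(Y, X) = (-10 + X)*(25 + Y)
v(H) = 128*H
w = 31153 (w = 3 + (-250 - 10*150 + 25*188 + 188*150) = 3 + (-250 - 1500 + 4700 + 28200) = 3 + 31150 = 31153)
√(w + v(T)) = √(31153 + 128*(-115)) = √(31153 - 14720) = √16433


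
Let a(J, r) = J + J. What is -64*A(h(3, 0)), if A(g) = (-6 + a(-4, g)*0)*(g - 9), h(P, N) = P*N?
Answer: -3456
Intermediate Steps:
h(P, N) = N*P
a(J, r) = 2*J
A(g) = 54 - 6*g (A(g) = (-6 + (2*(-4))*0)*(g - 9) = (-6 - 8*0)*(-9 + g) = (-6 + 0)*(-9 + g) = -6*(-9 + g) = 54 - 6*g)
-64*A(h(3, 0)) = -64*(54 - 0*3) = -64*(54 - 6*0) = -64*(54 + 0) = -64*54 = -3456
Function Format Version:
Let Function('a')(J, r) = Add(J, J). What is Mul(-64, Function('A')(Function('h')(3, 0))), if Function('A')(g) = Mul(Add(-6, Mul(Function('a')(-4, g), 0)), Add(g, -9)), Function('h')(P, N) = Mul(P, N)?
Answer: -3456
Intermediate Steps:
Function('h')(P, N) = Mul(N, P)
Function('a')(J, r) = Mul(2, J)
Function('A')(g) = Add(54, Mul(-6, g)) (Function('A')(g) = Mul(Add(-6, Mul(Mul(2, -4), 0)), Add(g, -9)) = Mul(Add(-6, Mul(-8, 0)), Add(-9, g)) = Mul(Add(-6, 0), Add(-9, g)) = Mul(-6, Add(-9, g)) = Add(54, Mul(-6, g)))
Mul(-64, Function('A')(Function('h')(3, 0))) = Mul(-64, Add(54, Mul(-6, Mul(0, 3)))) = Mul(-64, Add(54, Mul(-6, 0))) = Mul(-64, Add(54, 0)) = Mul(-64, 54) = -3456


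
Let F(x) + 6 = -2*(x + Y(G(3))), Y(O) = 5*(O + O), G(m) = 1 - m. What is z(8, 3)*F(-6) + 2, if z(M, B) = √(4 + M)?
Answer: 2 + 92*√3 ≈ 161.35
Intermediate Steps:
Y(O) = 10*O (Y(O) = 5*(2*O) = 10*O)
F(x) = 34 - 2*x (F(x) = -6 - 2*(x + 10*(1 - 1*3)) = -6 - 2*(x + 10*(1 - 3)) = -6 - 2*(x + 10*(-2)) = -6 - 2*(x - 20) = -6 - 2*(-20 + x) = -6 + (40 - 2*x) = 34 - 2*x)
z(8, 3)*F(-6) + 2 = √(4 + 8)*(34 - 2*(-6)) + 2 = √12*(34 + 12) + 2 = (2*√3)*46 + 2 = 92*√3 + 2 = 2 + 92*√3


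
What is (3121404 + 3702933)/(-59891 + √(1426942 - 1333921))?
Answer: -408716367267/3586838860 - 6824337*√93021/3586838860 ≈ -114.53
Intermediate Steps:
(3121404 + 3702933)/(-59891 + √(1426942 - 1333921)) = 6824337/(-59891 + √93021)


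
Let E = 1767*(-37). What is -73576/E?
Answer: 73576/65379 ≈ 1.1254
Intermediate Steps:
E = -65379
-73576/E = -73576/(-65379) = -73576*(-1/65379) = 73576/65379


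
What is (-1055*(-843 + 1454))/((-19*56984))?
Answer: 644605/1082696 ≈ 0.59537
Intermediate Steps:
(-1055*(-843 + 1454))/((-19*56984)) = -1055*611/(-1082696) = -644605*(-1/1082696) = 644605/1082696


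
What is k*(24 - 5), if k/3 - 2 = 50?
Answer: 2964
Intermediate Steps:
k = 156 (k = 6 + 3*50 = 6 + 150 = 156)
k*(24 - 5) = 156*(24 - 5) = 156*19 = 2964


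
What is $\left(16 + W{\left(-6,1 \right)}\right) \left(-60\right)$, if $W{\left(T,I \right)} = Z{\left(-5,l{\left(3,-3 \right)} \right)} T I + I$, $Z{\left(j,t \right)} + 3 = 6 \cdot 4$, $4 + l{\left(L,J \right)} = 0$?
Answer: $6540$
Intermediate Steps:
$l{\left(L,J \right)} = -4$ ($l{\left(L,J \right)} = -4 + 0 = -4$)
$Z{\left(j,t \right)} = 21$ ($Z{\left(j,t \right)} = -3 + 6 \cdot 4 = -3 + 24 = 21$)
$W{\left(T,I \right)} = I + 21 I T$ ($W{\left(T,I \right)} = 21 T I + I = 21 I T + I = I + 21 I T$)
$\left(16 + W{\left(-6,1 \right)}\right) \left(-60\right) = \left(16 + 1 \left(1 + 21 \left(-6\right)\right)\right) \left(-60\right) = \left(16 + 1 \left(1 - 126\right)\right) \left(-60\right) = \left(16 + 1 \left(-125\right)\right) \left(-60\right) = \left(16 - 125\right) \left(-60\right) = \left(-109\right) \left(-60\right) = 6540$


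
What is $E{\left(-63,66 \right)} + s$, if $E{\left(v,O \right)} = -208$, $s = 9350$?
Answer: $9142$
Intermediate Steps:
$E{\left(-63,66 \right)} + s = -208 + 9350 = 9142$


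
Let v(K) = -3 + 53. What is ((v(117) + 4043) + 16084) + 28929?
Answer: 49106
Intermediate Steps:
v(K) = 50
((v(117) + 4043) + 16084) + 28929 = ((50 + 4043) + 16084) + 28929 = (4093 + 16084) + 28929 = 20177 + 28929 = 49106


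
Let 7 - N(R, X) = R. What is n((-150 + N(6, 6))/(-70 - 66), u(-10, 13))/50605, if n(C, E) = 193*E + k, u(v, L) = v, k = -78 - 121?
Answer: -2129/50605 ≈ -0.042071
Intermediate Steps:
k = -199
N(R, X) = 7 - R
n(C, E) = -199 + 193*E (n(C, E) = 193*E - 199 = -199 + 193*E)
n((-150 + N(6, 6))/(-70 - 66), u(-10, 13))/50605 = (-199 + 193*(-10))/50605 = (-199 - 1930)*(1/50605) = -2129*1/50605 = -2129/50605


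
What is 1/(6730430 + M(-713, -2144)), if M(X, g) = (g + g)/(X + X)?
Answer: 713/4798798734 ≈ 1.4858e-7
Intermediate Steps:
M(X, g) = g/X (M(X, g) = (2*g)/((2*X)) = (2*g)*(1/(2*X)) = g/X)
1/(6730430 + M(-713, -2144)) = 1/(6730430 - 2144/(-713)) = 1/(6730430 - 2144*(-1/713)) = 1/(6730430 + 2144/713) = 1/(4798798734/713) = 713/4798798734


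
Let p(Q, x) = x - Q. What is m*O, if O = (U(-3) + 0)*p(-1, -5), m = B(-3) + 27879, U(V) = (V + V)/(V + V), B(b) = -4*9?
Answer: -111372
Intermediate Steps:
B(b) = -36
U(V) = 1 (U(V) = (2*V)/((2*V)) = (2*V)*(1/(2*V)) = 1)
m = 27843 (m = -36 + 27879 = 27843)
O = -4 (O = (1 + 0)*(-5 - 1*(-1)) = 1*(-5 + 1) = 1*(-4) = -4)
m*O = 27843*(-4) = -111372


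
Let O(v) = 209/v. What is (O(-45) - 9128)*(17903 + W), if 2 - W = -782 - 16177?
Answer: -14328023216/45 ≈ -3.1840e+8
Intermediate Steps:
W = 16961 (W = 2 - (-782 - 16177) = 2 - 1*(-16959) = 2 + 16959 = 16961)
(O(-45) - 9128)*(17903 + W) = (209/(-45) - 9128)*(17903 + 16961) = (209*(-1/45) - 9128)*34864 = (-209/45 - 9128)*34864 = -410969/45*34864 = -14328023216/45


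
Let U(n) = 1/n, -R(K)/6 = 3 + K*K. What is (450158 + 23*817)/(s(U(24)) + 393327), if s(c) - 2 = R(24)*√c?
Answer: 368902482442/309414398759 + 271521471*√6/309414398759 ≈ 1.1944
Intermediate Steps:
R(K) = -18 - 6*K² (R(K) = -6*(3 + K*K) = -6*(3 + K²) = -18 - 6*K²)
s(c) = 2 - 3474*√c (s(c) = 2 + (-18 - 6*24²)*√c = 2 + (-18 - 6*576)*√c = 2 + (-18 - 3456)*√c = 2 - 3474*√c)
(450158 + 23*817)/(s(U(24)) + 393327) = (450158 + 23*817)/((2 - 3474*√6/12) + 393327) = (450158 + 18791)/((2 - 579*√6/2) + 393327) = 468949/((2 - 579*√6/2) + 393327) = 468949/(393329 - 579*√6/2)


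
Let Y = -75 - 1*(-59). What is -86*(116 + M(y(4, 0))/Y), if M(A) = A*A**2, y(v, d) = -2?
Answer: -10019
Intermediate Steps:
Y = -16 (Y = -75 + 59 = -16)
M(A) = A**3
-86*(116 + M(y(4, 0))/Y) = -86*(116 + (-2)**3/(-16)) = -86*(116 - 8*(-1/16)) = -86*(116 + 1/2) = -86*233/2 = -10019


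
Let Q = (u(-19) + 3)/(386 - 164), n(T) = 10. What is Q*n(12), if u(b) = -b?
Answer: 110/111 ≈ 0.99099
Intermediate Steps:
Q = 11/111 (Q = (-1*(-19) + 3)/(386 - 164) = (19 + 3)/222 = 22*(1/222) = 11/111 ≈ 0.099099)
Q*n(12) = (11/111)*10 = 110/111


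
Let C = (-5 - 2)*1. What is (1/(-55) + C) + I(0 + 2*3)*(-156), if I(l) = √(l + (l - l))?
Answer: -386/55 - 156*√6 ≈ -389.14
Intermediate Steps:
C = -7 (C = -7*1 = -7)
I(l) = √l (I(l) = √(l + 0) = √l)
(1/(-55) + C) + I(0 + 2*3)*(-156) = (1/(-55) - 7) + √(0 + 2*3)*(-156) = (-1/55 - 7) + √(0 + 6)*(-156) = -386/55 + √6*(-156) = -386/55 - 156*√6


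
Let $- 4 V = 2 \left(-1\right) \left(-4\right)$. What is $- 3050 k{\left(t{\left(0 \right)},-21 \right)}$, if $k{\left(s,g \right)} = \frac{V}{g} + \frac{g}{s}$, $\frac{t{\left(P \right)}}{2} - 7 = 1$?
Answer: $\frac{623725}{168} \approx 3712.6$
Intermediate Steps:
$t{\left(P \right)} = 16$ ($t{\left(P \right)} = 14 + 2 \cdot 1 = 14 + 2 = 16$)
$V = -2$ ($V = - \frac{2 \left(-1\right) \left(-4\right)}{4} = - \frac{\left(-2\right) \left(-4\right)}{4} = \left(- \frac{1}{4}\right) 8 = -2$)
$k{\left(s,g \right)} = - \frac{2}{g} + \frac{g}{s}$
$- 3050 k{\left(t{\left(0 \right)},-21 \right)} = - 3050 \left(- \frac{2}{-21} - \frac{21}{16}\right) = - 3050 \left(\left(-2\right) \left(- \frac{1}{21}\right) - \frac{21}{16}\right) = - 3050 \left(\frac{2}{21} - \frac{21}{16}\right) = \left(-3050\right) \left(- \frac{409}{336}\right) = \frac{623725}{168}$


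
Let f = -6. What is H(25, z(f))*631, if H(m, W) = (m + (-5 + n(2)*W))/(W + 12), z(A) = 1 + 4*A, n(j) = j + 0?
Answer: 16406/11 ≈ 1491.5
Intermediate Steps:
n(j) = j
H(m, W) = (-5 + m + 2*W)/(12 + W) (H(m, W) = (m + (-5 + 2*W))/(W + 12) = (-5 + m + 2*W)/(12 + W))
H(25, z(f))*631 = ((-5 + 25 + 2*(1 + 4*(-6)))/(12 + (1 + 4*(-6))))*631 = ((-5 + 25 + 2*(1 - 24))/(12 + (1 - 24)))*631 = ((-5 + 25 + 2*(-23))/(12 - 23))*631 = ((-5 + 25 - 46)/(-11))*631 = -1/11*(-26)*631 = (26/11)*631 = 16406/11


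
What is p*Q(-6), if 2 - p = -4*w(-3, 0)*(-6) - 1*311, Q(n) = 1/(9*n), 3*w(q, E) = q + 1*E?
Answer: -337/54 ≈ -6.2407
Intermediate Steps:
w(q, E) = E/3 + q/3 (w(q, E) = (q + 1*E)/3 = (q + E)/3 = (E + q)/3 = E/3 + q/3)
Q(n) = 1/(9*n)
p = 337 (p = 2 - (-4*((1/3)*0 + (1/3)*(-3))*(-6) - 1*311) = 2 - (-4*(0 - 1)*(-6) - 311) = 2 - (-4*(-1)*(-6) - 311) = 2 - (4*(-6) - 311) = 2 - (-24 - 311) = 2 - 1*(-335) = 2 + 335 = 337)
p*Q(-6) = 337*((1/9)/(-6)) = 337*((1/9)*(-1/6)) = 337*(-1/54) = -337/54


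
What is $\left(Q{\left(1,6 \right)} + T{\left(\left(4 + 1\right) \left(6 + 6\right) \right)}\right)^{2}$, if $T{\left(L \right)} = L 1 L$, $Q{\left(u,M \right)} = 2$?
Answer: $12974404$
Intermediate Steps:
$T{\left(L \right)} = L^{2}$ ($T{\left(L \right)} = L L = L^{2}$)
$\left(Q{\left(1,6 \right)} + T{\left(\left(4 + 1\right) \left(6 + 6\right) \right)}\right)^{2} = \left(2 + \left(\left(4 + 1\right) \left(6 + 6\right)\right)^{2}\right)^{2} = \left(2 + \left(5 \cdot 12\right)^{2}\right)^{2} = \left(2 + 60^{2}\right)^{2} = \left(2 + 3600\right)^{2} = 3602^{2} = 12974404$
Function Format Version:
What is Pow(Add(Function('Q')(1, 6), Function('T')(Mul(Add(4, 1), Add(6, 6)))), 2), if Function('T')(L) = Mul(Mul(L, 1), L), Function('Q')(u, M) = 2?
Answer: 12974404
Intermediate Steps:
Function('T')(L) = Pow(L, 2) (Function('T')(L) = Mul(L, L) = Pow(L, 2))
Pow(Add(Function('Q')(1, 6), Function('T')(Mul(Add(4, 1), Add(6, 6)))), 2) = Pow(Add(2, Pow(Mul(Add(4, 1), Add(6, 6)), 2)), 2) = Pow(Add(2, Pow(Mul(5, 12), 2)), 2) = Pow(Add(2, Pow(60, 2)), 2) = Pow(Add(2, 3600), 2) = Pow(3602, 2) = 12974404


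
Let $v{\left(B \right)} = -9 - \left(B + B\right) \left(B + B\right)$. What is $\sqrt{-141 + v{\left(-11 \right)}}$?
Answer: $i \sqrt{634} \approx 25.179 i$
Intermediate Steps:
$v{\left(B \right)} = -9 - 4 B^{2}$ ($v{\left(B \right)} = -9 - 2 B 2 B = -9 - 4 B^{2}$)
$\sqrt{-141 + v{\left(-11 \right)}} = \sqrt{-141 - \left(9 + 4 \left(-11\right)^{2}\right)} = \sqrt{-141 - 493} = \sqrt{-634} = i \sqrt{634}$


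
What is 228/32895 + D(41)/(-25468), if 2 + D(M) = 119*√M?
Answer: 978749/139628310 - 119*√41/25468 ≈ -0.022909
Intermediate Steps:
D(M) = -2 + 119*√M
228/32895 + D(41)/(-25468) = 228/32895 + (-2 + 119*√41)/(-25468) = 228*(1/32895) + (-2 + 119*√41)*(-1/25468) = 76/10965 + (1/12734 - 119*√41/25468) = 978749/139628310 - 119*√41/25468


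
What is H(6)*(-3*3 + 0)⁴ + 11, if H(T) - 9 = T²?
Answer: 295256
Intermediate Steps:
H(T) = 9 + T²
H(6)*(-3*3 + 0)⁴ + 11 = (9 + 6²)*(-3*3 + 0)⁴ + 11 = (9 + 36)*(-9 + 0)⁴ + 11 = 45*(-9)⁴ + 11 = 45*6561 + 11 = 295245 + 11 = 295256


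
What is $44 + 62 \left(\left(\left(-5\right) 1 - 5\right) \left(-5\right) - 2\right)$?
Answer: $3020$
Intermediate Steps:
$44 + 62 \left(\left(\left(-5\right) 1 - 5\right) \left(-5\right) - 2\right) = 44 + 62 \left(\left(-5 - 5\right) \left(-5\right) - 2\right) = 44 + 62 \left(\left(-10\right) \left(-5\right) - 2\right) = 44 + 62 \left(50 - 2\right) = 44 + 62 \cdot 48 = 44 + 2976 = 3020$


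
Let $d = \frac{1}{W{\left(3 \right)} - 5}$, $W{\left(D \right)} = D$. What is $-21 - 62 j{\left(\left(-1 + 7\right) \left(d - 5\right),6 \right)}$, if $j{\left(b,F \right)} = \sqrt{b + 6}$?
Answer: $-21 - 186 i \sqrt{3} \approx -21.0 - 322.16 i$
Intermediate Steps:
$d = - \frac{1}{2}$ ($d = \frac{1}{3 - 5} = \frac{1}{-2} = - \frac{1}{2} \approx -0.5$)
$j{\left(b,F \right)} = \sqrt{6 + b}$
$-21 - 62 j{\left(\left(-1 + 7\right) \left(d - 5\right),6 \right)} = -21 - 62 \sqrt{6 + \left(-1 + 7\right) \left(- \frac{1}{2} - 5\right)} = -21 - 62 \sqrt{6 + 6 \left(- \frac{11}{2}\right)} = -21 - 62 \sqrt{6 - 33} = -21 - 62 \sqrt{-27} = -21 - 62 \cdot 3 i \sqrt{3} = -21 - 186 i \sqrt{3}$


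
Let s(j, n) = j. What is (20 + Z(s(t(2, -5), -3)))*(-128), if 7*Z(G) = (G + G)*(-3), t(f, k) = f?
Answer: -16384/7 ≈ -2340.6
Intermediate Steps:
Z(G) = -6*G/7 (Z(G) = ((G + G)*(-3))/7 = ((2*G)*(-3))/7 = (-6*G)/7 = -6*G/7)
(20 + Z(s(t(2, -5), -3)))*(-128) = (20 - 6/7*2)*(-128) = (20 - 12/7)*(-128) = (128/7)*(-128) = -16384/7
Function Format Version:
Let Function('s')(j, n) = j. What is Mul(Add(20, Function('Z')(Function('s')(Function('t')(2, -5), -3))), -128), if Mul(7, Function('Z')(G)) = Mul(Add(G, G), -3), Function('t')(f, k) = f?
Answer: Rational(-16384, 7) ≈ -2340.6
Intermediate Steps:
Function('Z')(G) = Mul(Rational(-6, 7), G) (Function('Z')(G) = Mul(Rational(1, 7), Mul(Add(G, G), -3)) = Mul(Rational(1, 7), Mul(Mul(2, G), -3)) = Mul(Rational(1, 7), Mul(-6, G)) = Mul(Rational(-6, 7), G))
Mul(Add(20, Function('Z')(Function('s')(Function('t')(2, -5), -3))), -128) = Mul(Add(20, Mul(Rational(-6, 7), 2)), -128) = Mul(Add(20, Rational(-12, 7)), -128) = Mul(Rational(128, 7), -128) = Rational(-16384, 7)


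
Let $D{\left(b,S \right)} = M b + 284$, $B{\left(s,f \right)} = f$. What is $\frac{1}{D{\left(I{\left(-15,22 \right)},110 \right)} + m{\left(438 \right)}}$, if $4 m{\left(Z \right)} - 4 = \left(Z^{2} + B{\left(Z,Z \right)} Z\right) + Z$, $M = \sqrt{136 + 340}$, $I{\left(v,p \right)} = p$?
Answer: $\frac{55038}{5300935879} - \frac{176 \sqrt{119}}{37106551153} \approx 1.0331 \cdot 10^{-5}$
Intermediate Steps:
$M = 2 \sqrt{119}$ ($M = \sqrt{476} = 2 \sqrt{119} \approx 21.817$)
$m{\left(Z \right)} = 1 + \frac{Z^{2}}{2} + \frac{Z}{4}$ ($m{\left(Z \right)} = 1 + \frac{\left(Z^{2} + Z Z\right) + Z}{4} = 1 + \frac{\left(Z^{2} + Z^{2}\right) + Z}{4} = 1 + \frac{2 Z^{2} + Z}{4} = 1 + \frac{Z + 2 Z^{2}}{4} = 1 + \left(\frac{Z^{2}}{2} + \frac{Z}{4}\right) = 1 + \frac{Z^{2}}{2} + \frac{Z}{4}$)
$D{\left(b,S \right)} = 284 + 2 b \sqrt{119}$ ($D{\left(b,S \right)} = 2 \sqrt{119} b + 284 = 2 b \sqrt{119} + 284 = 284 + 2 b \sqrt{119}$)
$\frac{1}{D{\left(I{\left(-15,22 \right)},110 \right)} + m{\left(438 \right)}} = \frac{1}{\left(284 + 2 \cdot 22 \sqrt{119}\right) + \left(1 + \frac{438^{2}}{2} + \frac{1}{4} \cdot 438\right)} = \frac{1}{\left(284 + 44 \sqrt{119}\right) + \left(1 + \frac{1}{2} \cdot 191844 + \frac{219}{2}\right)} = \frac{1}{\left(284 + 44 \sqrt{119}\right) + \left(1 + 95922 + \frac{219}{2}\right)} = \frac{1}{\left(284 + 44 \sqrt{119}\right) + \frac{192065}{2}} = \frac{1}{\frac{192633}{2} + 44 \sqrt{119}}$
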